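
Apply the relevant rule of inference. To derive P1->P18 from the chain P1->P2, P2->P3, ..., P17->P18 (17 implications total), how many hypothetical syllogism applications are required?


With 17 implications in a chain connecting 18 propositions:
P1->P2, P2->P3, ..., P17->P18
Steps needed = (number of implications) - 1 = 17 - 1 = 16

16


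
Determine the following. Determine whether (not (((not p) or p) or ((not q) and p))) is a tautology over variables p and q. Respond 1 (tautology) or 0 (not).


Check all 4 assignments:
p=0, q=0: 0
p=0, q=1: 0
p=1, q=0: 0
p=1, q=1: 0
Satisfying count = 0/4.
Tautology iff count = 4: no.

0


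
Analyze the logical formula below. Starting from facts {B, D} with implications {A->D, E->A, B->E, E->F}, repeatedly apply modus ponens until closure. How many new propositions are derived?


Initial facts: {B, D}
Apply modus ponens to closure:
  B and B->E  =>  E
  E and E->F  =>  F
  E and E->A  =>  A
Final known: {A, B, D, E, F}
New propositions: {A, E, F}
Count = 3

3


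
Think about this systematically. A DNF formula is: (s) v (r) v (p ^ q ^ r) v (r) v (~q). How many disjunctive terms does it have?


A DNF formula is a disjunction of terms (conjunctions).
Terms are separated by v.
Counting the disjuncts: 5 terms.

5


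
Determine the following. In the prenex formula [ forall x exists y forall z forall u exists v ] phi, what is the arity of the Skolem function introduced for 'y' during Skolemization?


Quantifier prefix: forall x exists y forall z forall u exists v
'y' is existentially quantified at position 2.
Universal variables preceding it: x
Skolem function arity = 1

1


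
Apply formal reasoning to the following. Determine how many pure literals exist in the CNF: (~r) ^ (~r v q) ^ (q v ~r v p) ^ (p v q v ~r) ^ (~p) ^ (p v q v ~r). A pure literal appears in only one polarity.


Check each variable for pure literal status:
p: mixed (not pure)
q: pure positive
r: pure negative
Pure literal count = 2

2


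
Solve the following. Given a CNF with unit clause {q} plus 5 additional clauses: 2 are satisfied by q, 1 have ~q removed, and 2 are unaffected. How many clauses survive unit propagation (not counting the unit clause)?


Satisfied (removed): 2
Shortened (remain): 1
Unchanged (remain): 2
Remaining = 1 + 2 = 3

3


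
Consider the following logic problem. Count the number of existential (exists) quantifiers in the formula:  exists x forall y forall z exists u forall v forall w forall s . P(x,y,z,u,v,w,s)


Quantifier prefix: exists x forall y forall z exists u forall v forall w forall s
Mark each quantifier type:
  E U U E U U U
Universal count = 5, Existential count = 2
Asked for existential (exists) quantifiers: 2

2


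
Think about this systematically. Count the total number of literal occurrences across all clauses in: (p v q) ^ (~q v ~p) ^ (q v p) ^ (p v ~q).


Counting literals in each clause:
Clause 1: 2 literal(s)
Clause 2: 2 literal(s)
Clause 3: 2 literal(s)
Clause 4: 2 literal(s)
Total = 8

8


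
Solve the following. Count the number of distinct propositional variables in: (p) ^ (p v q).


Identify each variable that appears in the formula.
Variables found: p, q
Count = 2

2


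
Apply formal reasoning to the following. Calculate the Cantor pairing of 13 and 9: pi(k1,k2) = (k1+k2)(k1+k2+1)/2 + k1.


k1 + k2 = 22
(k1+k2)(k1+k2+1)/2 = 22 * 23 / 2 = 253
pi = 253 + 13 = 266

266


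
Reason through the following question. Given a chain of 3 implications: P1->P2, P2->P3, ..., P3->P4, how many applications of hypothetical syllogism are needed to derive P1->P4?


With 3 implications in a chain connecting 4 propositions:
P1->P2, P2->P3, ..., P3->P4
Steps needed = (number of implications) - 1 = 3 - 1 = 2

2


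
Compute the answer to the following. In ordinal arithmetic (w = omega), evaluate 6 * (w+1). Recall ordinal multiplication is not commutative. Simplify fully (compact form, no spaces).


Compute 6 * (w+1).
Ordinal * is associative and left-distributive over +, but NOT commutative; for finite n>1, n*w = w but w*n stays w*n.
By left-distributivity: 6 * (w+1) = 6*w + 6*1 = w + 6 = w+6.
Result = w+6

w+6


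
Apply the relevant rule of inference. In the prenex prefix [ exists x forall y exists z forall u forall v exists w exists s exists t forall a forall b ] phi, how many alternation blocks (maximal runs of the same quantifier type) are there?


Quantifier-type sequence: E A E A A E E E A A  (A=forall, E=exists)
Group into maximal same-type runs:
  Ex1 | Ax1 | Ex1 | Ax2 | Ex3 | Ax2
Number of blocks = 6

6


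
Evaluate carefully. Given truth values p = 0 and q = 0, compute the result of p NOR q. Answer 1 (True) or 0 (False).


p = 0, q = 0
Operation: p NOR q
Evaluate: 0 NOR 0 = 1

1


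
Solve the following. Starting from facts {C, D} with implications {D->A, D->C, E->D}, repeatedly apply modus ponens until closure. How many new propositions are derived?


Initial facts: {C, D}
Apply modus ponens to closure:
  D and D->A  =>  A
Final known: {A, C, D}
New propositions: {A}
Count = 1

1


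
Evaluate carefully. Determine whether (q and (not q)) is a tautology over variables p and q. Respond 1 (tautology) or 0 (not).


Check all 4 assignments:
p=0, q=0: 0
p=0, q=1: 0
p=1, q=0: 0
p=1, q=1: 0
Satisfying count = 0/4.
Tautology iff count = 4: no.

0


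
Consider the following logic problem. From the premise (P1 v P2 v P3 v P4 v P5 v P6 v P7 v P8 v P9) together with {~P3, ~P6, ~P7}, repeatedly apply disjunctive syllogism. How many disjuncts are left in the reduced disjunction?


Original disjuncts (9): P1, P2, P3, P4, P5, P6, P7, P8, P9
Negated (eliminate): ~P3, ~P6, ~P7
Remaining disjuncts: P1, P2, P4, P5, P8, P9
Count = 9 - 3 = 6

6


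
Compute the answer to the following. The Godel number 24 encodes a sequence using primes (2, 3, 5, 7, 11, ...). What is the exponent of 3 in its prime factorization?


Factorize 24 by dividing by 3 repeatedly.
Division steps: 3 divides 24 exactly 1 time(s).
Exponent of 3 = 1

1


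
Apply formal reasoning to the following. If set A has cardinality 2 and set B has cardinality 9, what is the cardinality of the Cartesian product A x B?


The Cartesian product A x B contains all ordered pairs (a, b).
|A x B| = |A| * |B| = 2 * 9 = 18

18


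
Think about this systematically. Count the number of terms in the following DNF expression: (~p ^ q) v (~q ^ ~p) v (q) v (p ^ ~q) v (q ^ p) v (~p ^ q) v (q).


A DNF formula is a disjunction of terms (conjunctions).
Terms are separated by v.
Counting the disjuncts: 7 terms.

7


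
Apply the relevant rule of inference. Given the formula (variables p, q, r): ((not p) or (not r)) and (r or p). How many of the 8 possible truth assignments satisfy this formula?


Evaluate all 8 assignments for p, q, r:
p=0, q=0, r=0: 0
p=0, q=0, r=1: 1
p=0, q=1, r=0: 0
p=0, q=1, r=1: 1
p=1, q=0, r=0: 1
p=1, q=0, r=1: 0
p=1, q=1, r=0: 1
p=1, q=1, r=1: 0
Satisfying count = 4

4


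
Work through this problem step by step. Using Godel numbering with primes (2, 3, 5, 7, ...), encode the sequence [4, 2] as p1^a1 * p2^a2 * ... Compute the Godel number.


Encode each element as an exponent of the corresponding prime:
  2^4 = 16
  3^2 = 9
Product = 16 * 9 = 144

144


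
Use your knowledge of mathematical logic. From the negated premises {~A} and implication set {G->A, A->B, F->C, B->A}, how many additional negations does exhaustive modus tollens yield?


Initial negated facts: {~A}
Apply modus tollens to closure:
  ~A and G->A  =>  ~G
  ~A and B->A  =>  ~B
Final negated: {~A, ~B, ~G}
New negations: {~B, ~G}
Count = 2

2


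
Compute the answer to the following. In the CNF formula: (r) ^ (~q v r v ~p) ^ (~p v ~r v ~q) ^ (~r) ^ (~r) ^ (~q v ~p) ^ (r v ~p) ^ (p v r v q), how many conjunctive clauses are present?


A CNF formula is a conjunction of clauses.
Clauses are separated by ^.
Counting the conjuncts: 8 clauses.

8


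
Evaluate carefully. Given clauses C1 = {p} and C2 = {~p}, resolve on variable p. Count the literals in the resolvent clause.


Remove p from C1 and ~p from C2.
C1 remainder: {}
C2 remainder: {}
Union (resolvent): {} (empty clause)
Resolvent has 0 literal(s).

0


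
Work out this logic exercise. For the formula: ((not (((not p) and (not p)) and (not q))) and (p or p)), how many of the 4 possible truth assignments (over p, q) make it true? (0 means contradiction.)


Check all 4 assignments:
p=0, q=0: 0
p=0, q=1: 0
p=1, q=0: 1
p=1, q=1: 1
Count of True = 2

2


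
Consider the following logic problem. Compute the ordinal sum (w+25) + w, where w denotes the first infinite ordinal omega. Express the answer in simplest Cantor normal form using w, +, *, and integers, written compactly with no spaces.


Compute (w+25) + w.
Ordinal + is associative but NOT commutative; for finite n>0, n + w = w but w + n stays w+n.
(w+25) + w = w + (25+w) = w + w = w*2 (the finite tail 25 is absorbed by the right w).
Result = w*2

w*2


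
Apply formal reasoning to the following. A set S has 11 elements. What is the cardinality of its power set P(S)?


The power set of a set with n elements has 2^n elements.
|P(S)| = 2^11 = 2048

2048


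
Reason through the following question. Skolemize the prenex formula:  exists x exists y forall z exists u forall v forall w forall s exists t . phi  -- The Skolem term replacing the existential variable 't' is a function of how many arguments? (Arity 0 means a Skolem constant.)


Quantifier prefix: exists x exists y forall z exists u forall v forall w forall s exists t
't' is existentially quantified at position 8.
Universal variables preceding it: z, v, w, s
Skolem function arity = 4

4


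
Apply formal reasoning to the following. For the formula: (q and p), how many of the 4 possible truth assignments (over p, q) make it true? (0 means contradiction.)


Check all 4 assignments:
p=0, q=0: 0
p=0, q=1: 0
p=1, q=0: 0
p=1, q=1: 1
Count of True = 1

1


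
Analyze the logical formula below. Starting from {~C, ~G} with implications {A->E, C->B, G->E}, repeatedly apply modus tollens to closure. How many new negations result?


Initial negated facts: {~C, ~G}
Apply modus tollens to closure:
  (no implication fires)
Final negated: {~C, ~G}
New negations: {(none)}
Count = 0

0


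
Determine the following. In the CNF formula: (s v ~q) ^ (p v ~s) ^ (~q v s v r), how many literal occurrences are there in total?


Counting literals in each clause:
Clause 1: 2 literal(s)
Clause 2: 2 literal(s)
Clause 3: 3 literal(s)
Total = 7

7


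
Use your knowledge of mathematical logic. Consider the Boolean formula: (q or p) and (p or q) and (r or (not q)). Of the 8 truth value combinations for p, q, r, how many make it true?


Evaluate all 8 assignments for p, q, r:
p=0, q=0, r=0: 0
p=0, q=0, r=1: 0
p=0, q=1, r=0: 0
p=0, q=1, r=1: 1
p=1, q=0, r=0: 1
p=1, q=0, r=1: 1
p=1, q=1, r=0: 0
p=1, q=1, r=1: 1
Satisfying count = 4

4


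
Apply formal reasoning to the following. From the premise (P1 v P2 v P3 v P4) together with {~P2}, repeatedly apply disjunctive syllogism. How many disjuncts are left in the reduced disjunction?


Original disjuncts (4): P1, P2, P3, P4
Negated (eliminate): ~P2
Remaining disjuncts: P1, P3, P4
Count = 4 - 1 = 3

3


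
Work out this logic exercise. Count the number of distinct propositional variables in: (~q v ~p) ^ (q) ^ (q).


Identify each variable that appears in the formula.
Variables found: p, q
Count = 2

2


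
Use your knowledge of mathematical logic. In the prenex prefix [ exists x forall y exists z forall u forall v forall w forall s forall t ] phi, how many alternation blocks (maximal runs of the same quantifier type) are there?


Quantifier-type sequence: E A E A A A A A  (A=forall, E=exists)
Group into maximal same-type runs:
  Ex1 | Ax1 | Ex1 | Ax5
Number of blocks = 4

4


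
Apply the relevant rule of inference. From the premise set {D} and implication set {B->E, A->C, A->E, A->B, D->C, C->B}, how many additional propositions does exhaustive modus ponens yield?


Initial facts: {D}
Apply modus ponens to closure:
  D and D->C  =>  C
  C and C->B  =>  B
  B and B->E  =>  E
Final known: {B, C, D, E}
New propositions: {B, C, E}
Count = 3

3


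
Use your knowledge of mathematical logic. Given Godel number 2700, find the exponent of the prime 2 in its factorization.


Factorize 2700 by dividing by 2 repeatedly.
Division steps: 2 divides 2700 exactly 2 time(s).
Exponent of 2 = 2

2


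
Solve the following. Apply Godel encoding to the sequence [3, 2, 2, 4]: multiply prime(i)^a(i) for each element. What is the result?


Encode each element as an exponent of the corresponding prime:
  2^3 = 8
  3^2 = 9
  5^2 = 25
  7^4 = 2401
Product = 8 * 9 * 25 * 2401 = 4321800

4321800


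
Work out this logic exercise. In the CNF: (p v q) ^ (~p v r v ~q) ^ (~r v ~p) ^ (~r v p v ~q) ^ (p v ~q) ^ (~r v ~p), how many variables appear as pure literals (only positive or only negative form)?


Check each variable for pure literal status:
p: mixed (not pure)
q: mixed (not pure)
r: mixed (not pure)
Pure literal count = 0

0


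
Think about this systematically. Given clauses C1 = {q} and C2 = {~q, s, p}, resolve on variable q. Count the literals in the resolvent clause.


Remove q from C1 and ~q from C2.
C1 remainder: {}
C2 remainder: {s, p}
Union (resolvent): {p, s}
Resolvent has 2 literal(s).

2


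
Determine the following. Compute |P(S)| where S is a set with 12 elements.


The power set of a set with n elements has 2^n elements.
|P(S)| = 2^12 = 4096

4096


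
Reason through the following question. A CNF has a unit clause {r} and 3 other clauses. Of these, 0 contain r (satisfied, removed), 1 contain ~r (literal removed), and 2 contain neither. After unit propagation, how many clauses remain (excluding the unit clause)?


Satisfied (removed): 0
Shortened (remain): 1
Unchanged (remain): 2
Remaining = 1 + 2 = 3

3


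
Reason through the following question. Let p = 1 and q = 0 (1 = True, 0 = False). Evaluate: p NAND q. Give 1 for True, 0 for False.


p = 1, q = 0
Operation: p NAND q
Evaluate: 1 NAND 0 = 1

1


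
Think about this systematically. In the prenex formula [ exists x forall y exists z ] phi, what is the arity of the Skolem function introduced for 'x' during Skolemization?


Quantifier prefix: exists x forall y exists z
'x' is existentially quantified at position 1.
No universal quantifiers precede it.
Skolem function arity = 0 (a Skolem constant)

0


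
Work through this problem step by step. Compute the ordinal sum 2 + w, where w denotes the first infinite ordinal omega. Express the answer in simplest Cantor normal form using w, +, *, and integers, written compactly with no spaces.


Compute 2 + w.
Ordinal + is associative but NOT commutative; for finite n>0, n + w = w but w + n stays w+n.
Any finite left addend is absorbed by w on the right: 2 + w = w.
Result = w

w


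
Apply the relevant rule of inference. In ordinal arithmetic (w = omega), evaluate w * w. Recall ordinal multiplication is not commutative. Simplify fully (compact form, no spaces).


Compute w * w.
Ordinal * is associative and left-distributive over +, but NOT commutative; for finite n>1, n*w = w but w*n stays w*n.
w * w = w^2 by definition.
Result = w^2

w^2


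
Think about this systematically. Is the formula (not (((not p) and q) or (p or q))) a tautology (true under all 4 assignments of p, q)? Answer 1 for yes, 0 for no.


Check all 4 assignments:
p=0, q=0: 1
p=0, q=1: 0
p=1, q=0: 0
p=1, q=1: 0
Satisfying count = 1/4.
Tautology iff count = 4: no.

0


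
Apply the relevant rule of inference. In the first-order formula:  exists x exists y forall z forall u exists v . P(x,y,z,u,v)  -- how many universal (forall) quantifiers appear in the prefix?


Quantifier prefix: exists x exists y forall z forall u exists v
Mark each quantifier type:
  E E U U E
Universal count = 2, Existential count = 3
Asked for universal (forall) quantifiers: 2

2


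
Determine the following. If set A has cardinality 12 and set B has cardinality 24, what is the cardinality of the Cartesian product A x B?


The Cartesian product A x B contains all ordered pairs (a, b).
|A x B| = |A| * |B| = 12 * 24 = 288

288


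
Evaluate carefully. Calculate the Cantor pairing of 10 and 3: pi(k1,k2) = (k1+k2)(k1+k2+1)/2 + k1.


k1 + k2 = 13
(k1+k2)(k1+k2+1)/2 = 13 * 14 / 2 = 91
pi = 91 + 10 = 101

101


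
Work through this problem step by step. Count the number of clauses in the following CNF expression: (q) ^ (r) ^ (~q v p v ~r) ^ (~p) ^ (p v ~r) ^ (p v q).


A CNF formula is a conjunction of clauses.
Clauses are separated by ^.
Counting the conjuncts: 6 clauses.

6


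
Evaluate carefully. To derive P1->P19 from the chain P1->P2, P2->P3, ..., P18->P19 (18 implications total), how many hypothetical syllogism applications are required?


With 18 implications in a chain connecting 19 propositions:
P1->P2, P2->P3, ..., P18->P19
Steps needed = (number of implications) - 1 = 18 - 1 = 17

17


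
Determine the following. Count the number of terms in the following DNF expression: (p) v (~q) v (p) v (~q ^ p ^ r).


A DNF formula is a disjunction of terms (conjunctions).
Terms are separated by v.
Counting the disjuncts: 4 terms.

4


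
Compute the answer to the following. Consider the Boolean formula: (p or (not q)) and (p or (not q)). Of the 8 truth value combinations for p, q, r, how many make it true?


Evaluate all 8 assignments for p, q, r:
p=0, q=0, r=0: 1
p=0, q=0, r=1: 1
p=0, q=1, r=0: 0
p=0, q=1, r=1: 0
p=1, q=0, r=0: 1
p=1, q=0, r=1: 1
p=1, q=1, r=0: 1
p=1, q=1, r=1: 1
Satisfying count = 6

6


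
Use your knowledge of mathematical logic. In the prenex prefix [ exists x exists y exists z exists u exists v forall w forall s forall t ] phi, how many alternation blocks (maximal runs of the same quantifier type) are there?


Quantifier-type sequence: E E E E E A A A  (A=forall, E=exists)
Group into maximal same-type runs:
  Ex5 | Ax3
Number of blocks = 2

2


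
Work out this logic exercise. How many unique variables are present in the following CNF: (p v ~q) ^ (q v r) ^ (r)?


Identify each variable that appears in the formula.
Variables found: p, q, r
Count = 3

3


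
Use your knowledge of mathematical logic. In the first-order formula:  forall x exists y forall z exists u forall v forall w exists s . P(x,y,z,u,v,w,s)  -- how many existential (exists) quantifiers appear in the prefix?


Quantifier prefix: forall x exists y forall z exists u forall v forall w exists s
Mark each quantifier type:
  U E U E U U E
Universal count = 4, Existential count = 3
Asked for existential (exists) quantifiers: 3

3


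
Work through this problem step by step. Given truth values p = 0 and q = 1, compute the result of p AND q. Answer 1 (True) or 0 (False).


p = 0, q = 1
Operation: p AND q
Evaluate: 0 AND 1 = 0

0


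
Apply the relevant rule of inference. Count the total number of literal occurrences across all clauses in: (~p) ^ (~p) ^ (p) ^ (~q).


Counting literals in each clause:
Clause 1: 1 literal(s)
Clause 2: 1 literal(s)
Clause 3: 1 literal(s)
Clause 4: 1 literal(s)
Total = 4

4


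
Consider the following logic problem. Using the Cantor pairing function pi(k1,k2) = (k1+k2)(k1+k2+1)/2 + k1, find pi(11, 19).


k1 + k2 = 30
(k1+k2)(k1+k2+1)/2 = 30 * 31 / 2 = 465
pi = 465 + 11 = 476

476


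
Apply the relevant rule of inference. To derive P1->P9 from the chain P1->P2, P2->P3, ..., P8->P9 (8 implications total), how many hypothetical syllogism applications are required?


With 8 implications in a chain connecting 9 propositions:
P1->P2, P2->P3, ..., P8->P9
Steps needed = (number of implications) - 1 = 8 - 1 = 7

7


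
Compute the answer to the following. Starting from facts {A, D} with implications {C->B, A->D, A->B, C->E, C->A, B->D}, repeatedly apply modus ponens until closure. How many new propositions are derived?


Initial facts: {A, D}
Apply modus ponens to closure:
  A and A->B  =>  B
Final known: {A, B, D}
New propositions: {B}
Count = 1

1


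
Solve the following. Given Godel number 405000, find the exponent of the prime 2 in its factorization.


Factorize 405000 by dividing by 2 repeatedly.
Division steps: 2 divides 405000 exactly 3 time(s).
Exponent of 2 = 3

3


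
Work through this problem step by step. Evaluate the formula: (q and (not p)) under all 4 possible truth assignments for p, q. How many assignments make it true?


Check all 4 assignments:
p=0, q=0: 0
p=0, q=1: 1
p=1, q=0: 0
p=1, q=1: 0
Count of True = 1

1


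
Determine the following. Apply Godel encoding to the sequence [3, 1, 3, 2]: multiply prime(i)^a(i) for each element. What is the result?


Encode each element as an exponent of the corresponding prime:
  2^3 = 8
  3^1 = 3
  5^3 = 125
  7^2 = 49
Product = 8 * 3 * 125 * 49 = 147000

147000


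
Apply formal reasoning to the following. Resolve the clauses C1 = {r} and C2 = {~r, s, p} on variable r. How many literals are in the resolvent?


Remove r from C1 and ~r from C2.
C1 remainder: {}
C2 remainder: {s, p}
Union (resolvent): {p, s}
Resolvent has 2 literal(s).

2


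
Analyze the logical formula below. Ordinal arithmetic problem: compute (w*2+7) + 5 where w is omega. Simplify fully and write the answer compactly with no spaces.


Compute (w*2+7) + 5.
Ordinal + is associative but NOT commutative; for finite n>0, n + w = w but w + n stays w+n.
By associativity: (w*2+7) + 5 = w*2 + (7+5) = w*2+12.
Result = w*2+12

w*2+12


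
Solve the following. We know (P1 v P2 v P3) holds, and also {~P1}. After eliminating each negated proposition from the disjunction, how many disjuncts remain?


Original disjuncts (3): P1, P2, P3
Negated (eliminate): ~P1
Remaining disjuncts: P2, P3
Count = 3 - 1 = 2

2


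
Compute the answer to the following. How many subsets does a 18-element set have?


The power set of a set with n elements has 2^n elements.
|P(S)| = 2^18 = 262144

262144


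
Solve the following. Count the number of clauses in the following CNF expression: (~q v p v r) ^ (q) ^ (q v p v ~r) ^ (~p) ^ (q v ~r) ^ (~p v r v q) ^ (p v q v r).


A CNF formula is a conjunction of clauses.
Clauses are separated by ^.
Counting the conjuncts: 7 clauses.

7


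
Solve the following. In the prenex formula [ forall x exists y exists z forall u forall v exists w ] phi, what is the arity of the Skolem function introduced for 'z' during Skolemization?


Quantifier prefix: forall x exists y exists z forall u forall v exists w
'z' is existentially quantified at position 3.
Universal variables preceding it: x
Skolem function arity = 1

1


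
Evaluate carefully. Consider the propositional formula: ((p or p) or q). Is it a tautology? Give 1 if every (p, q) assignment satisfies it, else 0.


Check all 4 assignments:
p=0, q=0: 0
p=0, q=1: 1
p=1, q=0: 1
p=1, q=1: 1
Satisfying count = 3/4.
Tautology iff count = 4: no.

0


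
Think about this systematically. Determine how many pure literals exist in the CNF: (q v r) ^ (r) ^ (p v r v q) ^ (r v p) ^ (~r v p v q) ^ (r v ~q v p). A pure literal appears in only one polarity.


Check each variable for pure literal status:
p: pure positive
q: mixed (not pure)
r: mixed (not pure)
Pure literal count = 1

1


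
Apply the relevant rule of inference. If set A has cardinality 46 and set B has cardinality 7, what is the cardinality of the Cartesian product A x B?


The Cartesian product A x B contains all ordered pairs (a, b).
|A x B| = |A| * |B| = 46 * 7 = 322

322


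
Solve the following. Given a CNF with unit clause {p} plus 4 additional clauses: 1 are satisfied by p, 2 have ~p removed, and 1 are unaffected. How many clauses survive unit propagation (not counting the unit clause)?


Satisfied (removed): 1
Shortened (remain): 2
Unchanged (remain): 1
Remaining = 2 + 1 = 3

3


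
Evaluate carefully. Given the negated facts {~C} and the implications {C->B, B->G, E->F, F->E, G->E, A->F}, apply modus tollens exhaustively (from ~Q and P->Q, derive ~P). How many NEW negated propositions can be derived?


Initial negated facts: {~C}
Apply modus tollens to closure:
  (no implication fires)
Final negated: {~C}
New negations: {(none)}
Count = 0

0


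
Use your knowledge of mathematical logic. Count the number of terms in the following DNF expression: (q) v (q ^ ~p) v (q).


A DNF formula is a disjunction of terms (conjunctions).
Terms are separated by v.
Counting the disjuncts: 3 terms.

3


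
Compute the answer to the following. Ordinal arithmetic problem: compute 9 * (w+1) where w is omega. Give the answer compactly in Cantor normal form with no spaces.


Compute 9 * (w+1).
Ordinal * is associative and left-distributive over +, but NOT commutative; for finite n>1, n*w = w but w*n stays w*n.
By left-distributivity: 9 * (w+1) = 9*w + 9*1 = w + 9 = w+9.
Result = w+9

w+9


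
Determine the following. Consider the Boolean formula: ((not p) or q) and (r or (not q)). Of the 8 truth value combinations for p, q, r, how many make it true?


Evaluate all 8 assignments for p, q, r:
p=0, q=0, r=0: 1
p=0, q=0, r=1: 1
p=0, q=1, r=0: 0
p=0, q=1, r=1: 1
p=1, q=0, r=0: 0
p=1, q=0, r=1: 0
p=1, q=1, r=0: 0
p=1, q=1, r=1: 1
Satisfying count = 4

4


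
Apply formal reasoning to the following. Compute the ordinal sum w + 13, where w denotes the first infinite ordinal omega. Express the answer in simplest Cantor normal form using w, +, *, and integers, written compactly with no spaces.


Compute w + 13.
Ordinal + is associative but NOT commutative; for finite n>0, n + w = w but w + n stays w+n.
w + 13 is already in normal form (a successor ordinal beyond w).
Result = w+13

w+13


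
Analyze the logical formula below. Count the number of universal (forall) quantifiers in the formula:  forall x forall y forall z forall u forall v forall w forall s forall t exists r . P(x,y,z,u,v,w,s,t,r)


Quantifier prefix: forall x forall y forall z forall u forall v forall w forall s forall t exists r
Mark each quantifier type:
  U U U U U U U U E
Universal count = 8, Existential count = 1
Asked for universal (forall) quantifiers: 8

8


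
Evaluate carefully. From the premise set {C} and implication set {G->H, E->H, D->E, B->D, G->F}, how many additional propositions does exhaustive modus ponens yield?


Initial facts: {C}
Apply modus ponens to closure:
  (no implication fires)
Final known: {C}
New propositions: {(none)}
Count = 0

0


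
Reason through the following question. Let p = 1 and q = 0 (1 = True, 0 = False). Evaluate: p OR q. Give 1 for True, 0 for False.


p = 1, q = 0
Operation: p OR q
Evaluate: 1 OR 0 = 1

1


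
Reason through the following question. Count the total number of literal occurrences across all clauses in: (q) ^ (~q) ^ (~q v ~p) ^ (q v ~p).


Counting literals in each clause:
Clause 1: 1 literal(s)
Clause 2: 1 literal(s)
Clause 3: 2 literal(s)
Clause 4: 2 literal(s)
Total = 6

6


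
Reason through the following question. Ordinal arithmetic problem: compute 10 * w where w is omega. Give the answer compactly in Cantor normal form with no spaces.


Compute 10 * w.
Ordinal * is associative and left-distributive over +, but NOT commutative; for finite n>1, n*w = w but w*n stays w*n.
For finite n>0, n * w = sup{n*k : k<w} = w. So 10 * w = w.
Result = w

w


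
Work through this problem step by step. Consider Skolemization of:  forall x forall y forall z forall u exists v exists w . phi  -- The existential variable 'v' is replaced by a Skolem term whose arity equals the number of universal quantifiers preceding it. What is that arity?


Quantifier prefix: forall x forall y forall z forall u exists v exists w
'v' is existentially quantified at position 5.
Universal variables preceding it: x, y, z, u
Skolem function arity = 4

4


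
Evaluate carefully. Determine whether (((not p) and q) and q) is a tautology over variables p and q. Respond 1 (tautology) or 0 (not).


Check all 4 assignments:
p=0, q=0: 0
p=0, q=1: 1
p=1, q=0: 0
p=1, q=1: 0
Satisfying count = 1/4.
Tautology iff count = 4: no.

0


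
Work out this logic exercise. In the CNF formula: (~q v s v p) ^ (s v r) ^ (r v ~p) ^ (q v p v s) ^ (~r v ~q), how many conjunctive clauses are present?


A CNF formula is a conjunction of clauses.
Clauses are separated by ^.
Counting the conjuncts: 5 clauses.

5


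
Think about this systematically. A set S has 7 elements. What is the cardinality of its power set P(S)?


The power set of a set with n elements has 2^n elements.
|P(S)| = 2^7 = 128

128


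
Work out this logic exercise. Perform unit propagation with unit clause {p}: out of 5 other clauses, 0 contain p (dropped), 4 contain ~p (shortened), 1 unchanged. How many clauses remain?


Satisfied (removed): 0
Shortened (remain): 4
Unchanged (remain): 1
Remaining = 4 + 1 = 5

5


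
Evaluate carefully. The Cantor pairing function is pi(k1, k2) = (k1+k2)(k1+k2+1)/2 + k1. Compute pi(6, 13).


k1 + k2 = 19
(k1+k2)(k1+k2+1)/2 = 19 * 20 / 2 = 190
pi = 190 + 6 = 196

196


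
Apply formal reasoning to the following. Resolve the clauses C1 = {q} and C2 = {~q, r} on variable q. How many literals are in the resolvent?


Remove q from C1 and ~q from C2.
C1 remainder: {}
C2 remainder: {r}
Union (resolvent): {r}
Resolvent has 1 literal(s).

1


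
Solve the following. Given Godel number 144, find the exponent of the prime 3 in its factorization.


Factorize 144 by dividing by 3 repeatedly.
Division steps: 3 divides 144 exactly 2 time(s).
Exponent of 3 = 2

2


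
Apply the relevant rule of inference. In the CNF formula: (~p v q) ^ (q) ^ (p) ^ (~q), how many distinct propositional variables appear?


Identify each variable that appears in the formula.
Variables found: p, q
Count = 2

2


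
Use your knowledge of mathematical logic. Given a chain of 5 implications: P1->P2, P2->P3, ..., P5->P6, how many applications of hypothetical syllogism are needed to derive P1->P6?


With 5 implications in a chain connecting 6 propositions:
P1->P2, P2->P3, ..., P5->P6
Steps needed = (number of implications) - 1 = 5 - 1 = 4

4


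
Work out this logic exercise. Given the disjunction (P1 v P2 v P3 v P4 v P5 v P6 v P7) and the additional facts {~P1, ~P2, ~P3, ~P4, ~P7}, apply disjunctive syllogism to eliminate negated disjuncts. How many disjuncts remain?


Original disjuncts (7): P1, P2, P3, P4, P5, P6, P7
Negated (eliminate): ~P1, ~P2, ~P3, ~P4, ~P7
Remaining disjuncts: P5, P6
Count = 7 - 5 = 2

2


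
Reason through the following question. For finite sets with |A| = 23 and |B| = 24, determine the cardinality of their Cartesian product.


The Cartesian product A x B contains all ordered pairs (a, b).
|A x B| = |A| * |B| = 23 * 24 = 552

552


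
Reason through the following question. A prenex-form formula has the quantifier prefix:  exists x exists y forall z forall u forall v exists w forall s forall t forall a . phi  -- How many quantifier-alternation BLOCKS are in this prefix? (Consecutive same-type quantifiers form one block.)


Quantifier-type sequence: E E A A A E A A A  (A=forall, E=exists)
Group into maximal same-type runs:
  Ex2 | Ax3 | Ex1 | Ax3
Number of blocks = 4

4


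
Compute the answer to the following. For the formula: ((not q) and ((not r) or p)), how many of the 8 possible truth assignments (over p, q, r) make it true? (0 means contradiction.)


Check all 8 assignments:
p=0, q=0, r=0: 1
p=0, q=0, r=1: 0
p=0, q=1, r=0: 0
p=0, q=1, r=1: 0
p=1, q=0, r=0: 1
p=1, q=0, r=1: 1
p=1, q=1, r=0: 0
p=1, q=1, r=1: 0
Count of True = 3

3


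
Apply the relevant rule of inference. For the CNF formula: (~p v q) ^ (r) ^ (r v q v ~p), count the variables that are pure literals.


Check each variable for pure literal status:
p: pure negative
q: pure positive
r: pure positive
Pure literal count = 3

3


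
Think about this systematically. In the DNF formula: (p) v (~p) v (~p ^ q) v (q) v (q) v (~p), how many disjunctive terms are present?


A DNF formula is a disjunction of terms (conjunctions).
Terms are separated by v.
Counting the disjuncts: 6 terms.

6


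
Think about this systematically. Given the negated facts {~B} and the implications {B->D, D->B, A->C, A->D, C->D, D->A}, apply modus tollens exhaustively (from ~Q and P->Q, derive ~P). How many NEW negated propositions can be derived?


Initial negated facts: {~B}
Apply modus tollens to closure:
  ~B and D->B  =>  ~D
  ~D and A->D  =>  ~A
  ~D and C->D  =>  ~C
Final negated: {~A, ~B, ~C, ~D}
New negations: {~A, ~C, ~D}
Count = 3

3


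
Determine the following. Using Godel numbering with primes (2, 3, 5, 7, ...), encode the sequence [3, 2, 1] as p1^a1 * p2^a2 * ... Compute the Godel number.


Encode each element as an exponent of the corresponding prime:
  2^3 = 8
  3^2 = 9
  5^1 = 5
Product = 8 * 9 * 5 = 360

360


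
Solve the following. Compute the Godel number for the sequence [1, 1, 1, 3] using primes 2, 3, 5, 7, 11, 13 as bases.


Encode each element as an exponent of the corresponding prime:
  2^1 = 2
  3^1 = 3
  5^1 = 5
  7^3 = 343
Product = 2 * 3 * 5 * 343 = 10290

10290


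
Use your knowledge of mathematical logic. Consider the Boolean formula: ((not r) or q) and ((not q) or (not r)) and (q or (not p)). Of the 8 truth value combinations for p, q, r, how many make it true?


Evaluate all 8 assignments for p, q, r:
p=0, q=0, r=0: 1
p=0, q=0, r=1: 0
p=0, q=1, r=0: 1
p=0, q=1, r=1: 0
p=1, q=0, r=0: 0
p=1, q=0, r=1: 0
p=1, q=1, r=0: 1
p=1, q=1, r=1: 0
Satisfying count = 3

3


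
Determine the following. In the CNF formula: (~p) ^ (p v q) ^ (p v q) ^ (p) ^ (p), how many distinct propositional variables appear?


Identify each variable that appears in the formula.
Variables found: p, q
Count = 2

2


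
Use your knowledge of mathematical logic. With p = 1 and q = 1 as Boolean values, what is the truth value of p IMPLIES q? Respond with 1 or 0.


p = 1, q = 1
Operation: p IMPLIES q
Evaluate: 1 IMPLIES 1 = 1

1


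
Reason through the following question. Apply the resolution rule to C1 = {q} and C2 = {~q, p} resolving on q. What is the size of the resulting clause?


Remove q from C1 and ~q from C2.
C1 remainder: {}
C2 remainder: {p}
Union (resolvent): {p}
Resolvent has 1 literal(s).

1


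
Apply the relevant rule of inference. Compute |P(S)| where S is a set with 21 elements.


The power set of a set with n elements has 2^n elements.
|P(S)| = 2^21 = 2097152

2097152


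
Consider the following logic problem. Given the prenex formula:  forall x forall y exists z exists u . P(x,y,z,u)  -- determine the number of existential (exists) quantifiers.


Quantifier prefix: forall x forall y exists z exists u
Mark each quantifier type:
  U U E E
Universal count = 2, Existential count = 2
Asked for existential (exists) quantifiers: 2

2


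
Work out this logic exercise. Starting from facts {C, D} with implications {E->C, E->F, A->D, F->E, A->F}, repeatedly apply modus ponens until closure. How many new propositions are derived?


Initial facts: {C, D}
Apply modus ponens to closure:
  (no implication fires)
Final known: {C, D}
New propositions: {(none)}
Count = 0

0


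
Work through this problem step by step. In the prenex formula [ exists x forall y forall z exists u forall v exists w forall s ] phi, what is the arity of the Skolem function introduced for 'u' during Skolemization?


Quantifier prefix: exists x forall y forall z exists u forall v exists w forall s
'u' is existentially quantified at position 4.
Universal variables preceding it: y, z
Skolem function arity = 2

2


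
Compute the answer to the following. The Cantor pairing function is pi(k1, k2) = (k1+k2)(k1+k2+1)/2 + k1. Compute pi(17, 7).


k1 + k2 = 24
(k1+k2)(k1+k2+1)/2 = 24 * 25 / 2 = 300
pi = 300 + 17 = 317

317


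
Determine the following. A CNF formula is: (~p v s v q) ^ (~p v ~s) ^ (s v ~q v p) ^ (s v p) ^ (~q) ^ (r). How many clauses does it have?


A CNF formula is a conjunction of clauses.
Clauses are separated by ^.
Counting the conjuncts: 6 clauses.

6


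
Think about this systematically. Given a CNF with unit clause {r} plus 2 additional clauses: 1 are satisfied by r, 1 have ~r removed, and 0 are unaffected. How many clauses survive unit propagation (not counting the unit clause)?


Satisfied (removed): 1
Shortened (remain): 1
Unchanged (remain): 0
Remaining = 1 + 0 = 1

1


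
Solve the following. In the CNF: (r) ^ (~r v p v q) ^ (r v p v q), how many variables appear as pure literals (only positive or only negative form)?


Check each variable for pure literal status:
p: pure positive
q: pure positive
r: mixed (not pure)
Pure literal count = 2

2


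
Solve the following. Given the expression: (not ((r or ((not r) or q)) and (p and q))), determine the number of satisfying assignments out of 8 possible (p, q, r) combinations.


Check all 8 assignments:
p=0, q=0, r=0: 1
p=0, q=0, r=1: 1
p=0, q=1, r=0: 1
p=0, q=1, r=1: 1
p=1, q=0, r=0: 1
p=1, q=0, r=1: 1
p=1, q=1, r=0: 0
p=1, q=1, r=1: 0
Count of True = 6

6


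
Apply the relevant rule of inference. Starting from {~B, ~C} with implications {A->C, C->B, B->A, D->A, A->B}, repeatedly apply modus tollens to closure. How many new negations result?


Initial negated facts: {~B, ~C}
Apply modus tollens to closure:
  ~C and A->C  =>  ~A
  ~A and D->A  =>  ~D
Final negated: {~A, ~B, ~C, ~D}
New negations: {~A, ~D}
Count = 2

2


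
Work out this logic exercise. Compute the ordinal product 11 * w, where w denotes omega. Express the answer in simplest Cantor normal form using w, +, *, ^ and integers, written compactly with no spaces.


Compute 11 * w.
Ordinal * is associative and left-distributive over +, but NOT commutative; for finite n>1, n*w = w but w*n stays w*n.
For finite n>0, n * w = sup{n*k : k<w} = w. So 11 * w = w.
Result = w

w


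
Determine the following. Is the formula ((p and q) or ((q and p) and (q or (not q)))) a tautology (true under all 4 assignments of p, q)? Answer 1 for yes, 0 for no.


Check all 4 assignments:
p=0, q=0: 0
p=0, q=1: 0
p=1, q=0: 0
p=1, q=1: 1
Satisfying count = 1/4.
Tautology iff count = 4: no.

0


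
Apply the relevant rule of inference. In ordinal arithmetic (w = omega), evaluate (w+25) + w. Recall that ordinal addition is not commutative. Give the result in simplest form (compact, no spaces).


Compute (w+25) + w.
Ordinal + is associative but NOT commutative; for finite n>0, n + w = w but w + n stays w+n.
(w+25) + w = w + (25+w) = w + w = w*2 (the finite tail 25 is absorbed by the right w).
Result = w*2

w*2


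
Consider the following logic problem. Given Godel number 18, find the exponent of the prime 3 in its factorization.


Factorize 18 by dividing by 3 repeatedly.
Division steps: 3 divides 18 exactly 2 time(s).
Exponent of 3 = 2

2


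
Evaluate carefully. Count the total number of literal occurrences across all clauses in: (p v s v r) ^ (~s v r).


Counting literals in each clause:
Clause 1: 3 literal(s)
Clause 2: 2 literal(s)
Total = 5

5


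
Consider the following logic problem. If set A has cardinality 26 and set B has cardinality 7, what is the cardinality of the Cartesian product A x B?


The Cartesian product A x B contains all ordered pairs (a, b).
|A x B| = |A| * |B| = 26 * 7 = 182

182


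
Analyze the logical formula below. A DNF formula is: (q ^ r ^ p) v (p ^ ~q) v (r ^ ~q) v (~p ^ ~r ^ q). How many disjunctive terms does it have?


A DNF formula is a disjunction of terms (conjunctions).
Terms are separated by v.
Counting the disjuncts: 4 terms.

4


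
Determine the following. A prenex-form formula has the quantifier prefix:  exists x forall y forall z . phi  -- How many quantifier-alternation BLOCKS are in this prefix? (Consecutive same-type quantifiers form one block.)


Quantifier-type sequence: E A A  (A=forall, E=exists)
Group into maximal same-type runs:
  Ex1 | Ax2
Number of blocks = 2

2
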